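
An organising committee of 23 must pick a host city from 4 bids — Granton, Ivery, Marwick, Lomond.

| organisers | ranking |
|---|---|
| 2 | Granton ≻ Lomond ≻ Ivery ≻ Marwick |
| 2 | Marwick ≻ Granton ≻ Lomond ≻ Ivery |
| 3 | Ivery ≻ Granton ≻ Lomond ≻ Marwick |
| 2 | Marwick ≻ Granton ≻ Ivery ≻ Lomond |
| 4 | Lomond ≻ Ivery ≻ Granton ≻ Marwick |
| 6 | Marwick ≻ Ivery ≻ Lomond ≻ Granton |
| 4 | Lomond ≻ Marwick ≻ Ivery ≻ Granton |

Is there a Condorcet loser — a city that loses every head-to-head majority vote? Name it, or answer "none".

Pairwise majorities:
Granton vs Ivery: Granton is ranked higher on 2+2+2 = 6 ballots, Ivery on 17. Ivery wins 17–6.
Granton–Marwick: Marwick 14–9.
Granton vs Lomond: Granton preferred on 2+2+3+2 = 9 ballots; Lomond wins 14–9.
Ivery vs Marwick: Marwick, 14–9.
Ivery vs Lomond: Ivery preferred on 3+2+6 = 11 ballots; Lomond wins 12–11.
Marwick vs Lomond: Lomond wins 13–10.
Granton loses to every other city — it is the Condorcet loser.

Granton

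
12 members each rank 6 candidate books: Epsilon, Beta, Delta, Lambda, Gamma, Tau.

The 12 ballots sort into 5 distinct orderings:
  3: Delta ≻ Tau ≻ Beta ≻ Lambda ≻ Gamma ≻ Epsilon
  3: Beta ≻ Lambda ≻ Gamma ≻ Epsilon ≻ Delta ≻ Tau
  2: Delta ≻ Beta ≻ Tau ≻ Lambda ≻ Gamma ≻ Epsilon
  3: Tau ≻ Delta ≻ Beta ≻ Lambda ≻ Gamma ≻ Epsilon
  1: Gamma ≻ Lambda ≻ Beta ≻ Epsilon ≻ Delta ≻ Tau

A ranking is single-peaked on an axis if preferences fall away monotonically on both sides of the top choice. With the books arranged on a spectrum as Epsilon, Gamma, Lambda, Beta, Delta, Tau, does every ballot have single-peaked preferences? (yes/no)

yes

Axis positions: Epsilon=1, Gamma=2, Lambda=3, Beta=4, Delta=5, Tau=6.
Bloc 1 (peak Delta at position 5): ranking walks positions 5-6-4-3-2-1, expanding outward from the peak — single-peaked.
Bloc 2 (peak Beta at position 4): ranking walks positions 4-3-2-1-5-6, expanding outward from the peak — single-peaked.
Bloc 3 (peak Delta at position 5): ranking walks positions 5-4-6-3-2-1, expanding outward from the peak — single-peaked.
Bloc 4 (peak Tau at position 6): ranking walks positions 6-5-4-3-2-1, expanding outward from the peak — single-peaked.
Bloc 5 (peak Gamma at position 2): ranking walks positions 2-3-4-1-5-6, expanding outward from the peak — single-peaked.
Every ranking is single-peaked on this axis.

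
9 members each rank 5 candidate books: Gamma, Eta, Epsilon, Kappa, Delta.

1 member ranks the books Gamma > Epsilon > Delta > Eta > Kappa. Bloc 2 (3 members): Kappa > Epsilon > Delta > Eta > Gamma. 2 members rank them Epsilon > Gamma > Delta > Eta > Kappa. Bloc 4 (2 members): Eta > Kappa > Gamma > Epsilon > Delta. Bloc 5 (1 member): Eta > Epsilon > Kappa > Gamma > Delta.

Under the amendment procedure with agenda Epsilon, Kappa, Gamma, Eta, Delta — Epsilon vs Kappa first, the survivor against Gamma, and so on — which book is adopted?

Delta

Round 1: Epsilon vs Kappa — 4–5, Kappa advances.
Round 2: Kappa vs Gamma — 6–3, Kappa advances.
Round 3: Kappa vs Eta — 3–6, Eta advances.
Round 4: Eta vs Delta — 3–6, Delta advances.
The agenda winner is Delta.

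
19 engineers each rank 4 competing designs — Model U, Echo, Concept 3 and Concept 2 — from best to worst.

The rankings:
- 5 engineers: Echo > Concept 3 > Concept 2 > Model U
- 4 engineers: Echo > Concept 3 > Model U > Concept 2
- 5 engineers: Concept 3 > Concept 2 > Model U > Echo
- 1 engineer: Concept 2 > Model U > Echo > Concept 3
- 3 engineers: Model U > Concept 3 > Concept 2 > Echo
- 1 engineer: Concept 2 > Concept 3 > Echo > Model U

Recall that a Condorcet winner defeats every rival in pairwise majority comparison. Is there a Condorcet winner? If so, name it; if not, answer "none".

Pairwise majorities:
Model U vs Echo: Echo, 10–9.
Model U vs Concept 3: Concept 3, 15–4.
Model U vs Concept 2: Model U preferred on 4+3 = 7 ballots; Concept 2 wins 12–7.
Echo vs Concept 3: 10 to 9, Echo.
Echo vs Concept 2: 5+4 = 9 for Echo, 10 for Concept 2 — Concept 2 by 10–9.
Concept 3 vs Concept 2: 17 to 2, Concept 3.
Each design drops at least one matchup (Model U loses to Echo; Echo loses to Concept 2; Concept 3 loses to Echo; Concept 2 loses to Concept 3); the cycle Echo > Concept 3 > Concept 2 > Echo rules out a Condorcet winner.

none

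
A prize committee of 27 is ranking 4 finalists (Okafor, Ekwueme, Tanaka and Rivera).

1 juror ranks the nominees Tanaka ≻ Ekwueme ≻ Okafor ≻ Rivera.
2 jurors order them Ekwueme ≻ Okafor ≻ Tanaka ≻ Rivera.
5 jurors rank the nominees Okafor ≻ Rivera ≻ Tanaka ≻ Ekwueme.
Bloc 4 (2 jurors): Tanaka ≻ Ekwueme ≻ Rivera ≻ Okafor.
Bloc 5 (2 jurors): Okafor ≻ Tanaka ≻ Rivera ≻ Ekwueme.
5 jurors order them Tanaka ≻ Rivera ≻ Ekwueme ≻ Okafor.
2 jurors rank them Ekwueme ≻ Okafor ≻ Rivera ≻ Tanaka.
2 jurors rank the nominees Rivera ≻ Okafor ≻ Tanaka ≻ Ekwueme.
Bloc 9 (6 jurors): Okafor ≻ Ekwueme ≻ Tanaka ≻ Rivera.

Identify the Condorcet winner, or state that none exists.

Okafor

Check each pair by majority over 27 ballots:
Okafor vs Ekwueme: Okafor, 15–12.
Okafor–Tanaka: Okafor 19–8.
Okafor–Rivera: Okafor 18–9.
Ekwueme vs Tanaka: Ekwueme is ranked higher on 2+2+6 = 10 ballots, Tanaka on 17. Tanaka wins 17–10.
Ekwueme–Rivera: Rivera 14–13.
Tanaka–Rivera: Tanaka 18–9.
Okafor beats each of Ekwueme, Tanaka, Rivera — Okafor is the Condorcet winner.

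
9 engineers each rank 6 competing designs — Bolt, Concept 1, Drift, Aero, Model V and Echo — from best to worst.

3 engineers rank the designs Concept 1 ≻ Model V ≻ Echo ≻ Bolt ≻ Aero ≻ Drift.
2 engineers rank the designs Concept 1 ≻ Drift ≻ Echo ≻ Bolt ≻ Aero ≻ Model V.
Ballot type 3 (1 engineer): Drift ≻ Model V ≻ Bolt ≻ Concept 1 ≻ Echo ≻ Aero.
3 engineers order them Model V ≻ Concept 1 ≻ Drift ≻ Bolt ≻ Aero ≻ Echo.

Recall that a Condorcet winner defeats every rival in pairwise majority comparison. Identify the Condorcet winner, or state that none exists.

Head-to-head results (9 engineers):
Bolt vs Concept 1: Concept 1, 8–1.
Bolt–Drift: Drift 6–3.
Bolt–Aero: Bolt 9–0.
Bolt vs Model V: Model V, 7–2.
Bolt vs Echo: Echo wins 5–4.
Concept 1–Drift: Concept 1 8–1.
Concept 1–Aero: Concept 1 9–0.
Concept 1 vs Model V: Concept 1 wins 5–4.
Concept 1 vs Echo: Concept 1 wins 9–0.
Drift vs Aero: Drift wins 6–3.
Drift–Model V: Model V 6–3.
Drift vs Echo: Drift, 6–3.
Aero vs Model V: Model V, 7–2.
Aero–Echo: Echo 6–3.
Model V vs Echo: Model V wins 7–2.
Only Concept 1 has no losses; Concept 1 is the Condorcet winner.

Concept 1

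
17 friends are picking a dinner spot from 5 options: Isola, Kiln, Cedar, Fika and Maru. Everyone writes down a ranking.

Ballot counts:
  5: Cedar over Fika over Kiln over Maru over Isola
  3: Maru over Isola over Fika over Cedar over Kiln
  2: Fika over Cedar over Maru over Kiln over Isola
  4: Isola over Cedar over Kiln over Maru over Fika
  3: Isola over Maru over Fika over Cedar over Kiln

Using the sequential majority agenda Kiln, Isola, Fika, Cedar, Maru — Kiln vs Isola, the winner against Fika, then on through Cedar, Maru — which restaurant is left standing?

Maru

Round 1: Kiln vs Isola — 7–10, Isola advances.
Round 2: Isola vs Fika — 10–7, Isola advances.
Round 3: Isola vs Cedar — 10–7, Isola advances.
Round 4: Isola vs Maru — 7–10, Maru advances.
The agenda winner is Maru.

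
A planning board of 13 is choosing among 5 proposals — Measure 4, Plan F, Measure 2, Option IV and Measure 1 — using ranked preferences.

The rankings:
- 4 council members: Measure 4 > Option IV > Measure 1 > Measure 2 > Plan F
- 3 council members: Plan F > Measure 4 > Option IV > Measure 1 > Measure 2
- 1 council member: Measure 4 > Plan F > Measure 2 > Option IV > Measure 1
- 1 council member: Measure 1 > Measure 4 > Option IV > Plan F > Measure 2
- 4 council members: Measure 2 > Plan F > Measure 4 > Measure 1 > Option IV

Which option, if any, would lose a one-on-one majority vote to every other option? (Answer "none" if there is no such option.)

Pairwise majorities:
Measure 4–Plan F: Plan F 7–6.
Measure 4–Measure 2: Measure 4 9–4.
Measure 4 vs Option IV: 4+3+1+1+4 = 13 for Measure 4, 0 for Option IV — Measure 4 by 13–0.
Measure 4 vs Measure 1: Measure 4 preferred on 4+3+1+4 = 12 ballots; Measure 4 wins 12–1.
Plan F vs Measure 2: Plan F is ranked higher on 3+1+1 = 5 ballots, Measure 2 on 8. Measure 2 wins 8–5.
Plan F vs Option IV: Plan F is ranked higher on 3+1+4 = 8 ballots, Option IV on 5. Plan F wins 8–5.
Plan F–Measure 1: Plan F 8–5.
Measure 2 vs Option IV: Measure 2 preferred on 1+4 = 5 ballots; Option IV wins 8–5.
Measure 2 vs Measure 1: Measure 2 preferred on 1+4 = 5 ballots; Measure 1 wins 8–5.
Option IV–Measure 1: Option IV 8–5.
No option is winless: Measure 4 beats Measure 2; Plan F beats Measure 4; Measure 2 beats Plan F; Option IV beats Measure 2; Measure 1 beats Measure 2. There is no Condorcet loser.

none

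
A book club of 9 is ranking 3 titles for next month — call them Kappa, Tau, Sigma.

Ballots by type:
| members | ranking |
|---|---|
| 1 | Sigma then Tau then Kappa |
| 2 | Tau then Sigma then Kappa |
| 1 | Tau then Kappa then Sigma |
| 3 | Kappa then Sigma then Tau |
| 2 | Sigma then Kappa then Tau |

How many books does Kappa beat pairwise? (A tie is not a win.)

1

Kappa against each rival (9 members):
Kappa vs Tau: 3+2 = 5 for Kappa, 4 for Tau — Kappa by 5–4.
Kappa vs Sigma: 1+3 = 4 for Kappa, 5 for Sigma — Sigma by 5–4.
Kappa beats Tau; loses to Sigma — 1 pairwise win.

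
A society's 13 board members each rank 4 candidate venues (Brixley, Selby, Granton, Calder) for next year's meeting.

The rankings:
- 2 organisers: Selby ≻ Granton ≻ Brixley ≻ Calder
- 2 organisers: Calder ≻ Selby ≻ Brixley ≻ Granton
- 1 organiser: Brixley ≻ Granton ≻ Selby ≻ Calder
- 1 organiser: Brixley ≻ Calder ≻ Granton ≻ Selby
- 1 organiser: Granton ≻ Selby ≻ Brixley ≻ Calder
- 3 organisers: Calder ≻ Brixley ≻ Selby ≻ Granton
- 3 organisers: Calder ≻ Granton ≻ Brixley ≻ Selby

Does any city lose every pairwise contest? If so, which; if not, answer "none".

Pairwise majorities:
Brixley–Selby: Brixley 8–5.
Brixley vs Granton: 2+1+1+3 = 7 for Brixley, 6 for Granton — Brixley by 7–6.
Brixley vs Calder: Brixley preferred on 2+1+1+1 = 5 ballots; Calder wins 8–5.
Selby vs Granton: Selby is ranked higher on 2+2+3 = 7 ballots, Granton on 6. Selby wins 7–6.
Selby–Calder: Calder 9–4.
Granton vs Calder: 4 to 9, Calder.
Granton loses to every other city — it is the Condorcet loser.

Granton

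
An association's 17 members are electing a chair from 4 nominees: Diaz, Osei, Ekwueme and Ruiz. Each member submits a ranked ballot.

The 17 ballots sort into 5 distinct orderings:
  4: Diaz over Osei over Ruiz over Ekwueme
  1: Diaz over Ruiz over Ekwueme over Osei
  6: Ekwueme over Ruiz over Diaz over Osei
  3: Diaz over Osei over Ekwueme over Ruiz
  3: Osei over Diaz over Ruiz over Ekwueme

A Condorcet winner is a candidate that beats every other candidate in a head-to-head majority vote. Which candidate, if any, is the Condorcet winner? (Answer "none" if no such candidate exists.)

Pairwise majorities:
Diaz vs Osei: Diaz wins 14–3.
Diaz vs Ekwueme: Diaz wins 11–6.
Diaz vs Ruiz: Diaz wins 11–6.
Osei vs Ekwueme: Osei wins 10–7.
Osei–Ruiz: Osei 10–7.
Ekwueme–Ruiz: Ekwueme 9–8.
Only Diaz has no losses; Diaz is the Condorcet winner.

Diaz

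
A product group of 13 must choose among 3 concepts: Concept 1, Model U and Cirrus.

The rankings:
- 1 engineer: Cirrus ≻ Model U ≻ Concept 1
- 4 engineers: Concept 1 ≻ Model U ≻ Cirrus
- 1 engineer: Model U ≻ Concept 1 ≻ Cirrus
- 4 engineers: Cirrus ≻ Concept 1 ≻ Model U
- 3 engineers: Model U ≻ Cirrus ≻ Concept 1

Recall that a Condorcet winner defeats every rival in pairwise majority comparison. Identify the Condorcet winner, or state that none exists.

none

Check each pair by majority over 13 ballots:
Concept 1 vs Model U: Concept 1, 8–5.
Concept 1 vs Cirrus: Cirrus wins 8–5.
Model U vs Cirrus: Model U wins 8–5.
Each design drops at least one matchup (Concept 1 loses to Cirrus; Model U loses to Concept 1; Cirrus loses to Model U); the cycle Concept 1 > Model U > Cirrus > Concept 1 rules out a Condorcet winner.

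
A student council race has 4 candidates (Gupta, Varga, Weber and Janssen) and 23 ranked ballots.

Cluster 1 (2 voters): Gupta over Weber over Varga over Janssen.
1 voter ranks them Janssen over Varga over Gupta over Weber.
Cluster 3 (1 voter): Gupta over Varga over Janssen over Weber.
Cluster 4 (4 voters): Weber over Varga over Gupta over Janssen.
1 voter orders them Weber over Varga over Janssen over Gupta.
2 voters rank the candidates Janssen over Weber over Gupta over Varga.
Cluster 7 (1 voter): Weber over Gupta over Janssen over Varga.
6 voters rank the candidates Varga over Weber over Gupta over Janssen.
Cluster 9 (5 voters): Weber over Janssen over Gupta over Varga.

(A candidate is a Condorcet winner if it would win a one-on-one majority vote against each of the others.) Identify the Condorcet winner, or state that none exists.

Pairwise majorities:
Gupta vs Varga: Gupta preferred on 2+1+2+1+5 = 11 ballots; Varga wins 12–11.
Gupta vs Weber: Gupta is ranked higher on 2+1+1 = 4 ballots, Weber on 19. Weber wins 19–4.
Gupta vs Janssen: Gupta is ranked higher on 2+1+4+1+6 = 14 ballots, Janssen on 9. Gupta wins 14–9.
Varga vs Weber: Varga preferred on 1+1+6 = 8 ballots; Weber wins 15–8.
Varga vs Janssen: 14 to 9, Varga.
Weber vs Janssen: 2+4+1+1+6+5 = 19 for Weber, 4 for Janssen — Weber by 19–4.
Weber beats each of Gupta, Varga, Janssen — Weber is the Condorcet winner.

Weber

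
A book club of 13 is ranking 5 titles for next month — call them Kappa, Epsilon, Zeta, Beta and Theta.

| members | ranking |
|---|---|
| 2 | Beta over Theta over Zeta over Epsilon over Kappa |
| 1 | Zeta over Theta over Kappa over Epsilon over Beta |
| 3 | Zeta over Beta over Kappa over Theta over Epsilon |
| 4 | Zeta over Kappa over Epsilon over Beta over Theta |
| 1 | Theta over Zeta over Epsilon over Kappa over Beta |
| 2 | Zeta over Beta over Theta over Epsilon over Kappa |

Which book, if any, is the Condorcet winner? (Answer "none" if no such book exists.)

Head-to-head results (13 members):
Kappa vs Epsilon: Kappa, 8–5.
Kappa vs Zeta: Zeta wins 13–0.
Kappa–Beta: Beta 7–6.
Kappa–Theta: Kappa 7–6.
Epsilon vs Zeta: Zeta wins 13–0.
Epsilon vs Beta: Beta, 7–6.
Epsilon–Theta: Theta 9–4.
Zeta vs Beta: Zeta, 11–2.
Zeta vs Theta: Zeta, 10–3.
Beta vs Theta: Beta wins 11–2.
Zeta wins every pairwise contest, so Zeta is the Condorcet winner.

Zeta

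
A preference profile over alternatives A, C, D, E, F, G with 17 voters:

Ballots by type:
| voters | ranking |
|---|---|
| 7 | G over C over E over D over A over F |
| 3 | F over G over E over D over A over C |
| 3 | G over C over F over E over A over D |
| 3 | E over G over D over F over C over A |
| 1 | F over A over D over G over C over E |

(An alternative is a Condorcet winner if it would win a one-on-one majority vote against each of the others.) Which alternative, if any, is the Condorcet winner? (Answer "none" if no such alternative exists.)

G

Pairwise majorities:
A vs C: A preferred on 3+1 = 4 ballots; C wins 13–4.
A vs D: 4 to 13, D.
A vs E: 1 to 16, E.
A vs F: 7 to 10, F.
A vs G: 1 for A, 16 for G — G by 16–1.
C vs D: C preferred on 7+3 = 10 ballots; C wins 10–7.
C vs E: C preferred on 7+3+1 = 11 ballots; C wins 11–6.
C vs F: C preferred on 7+3 = 10 ballots; C wins 10–7.
C vs G: C preferred on 0 ballots; G wins 17–0.
D vs E: 1 to 16, E.
D vs F: D is ranked higher on 7+3 = 10 ballots, F on 7. D wins 10–7.
D vs G: 1 to 16, G.
E vs F: 7+3 = 10 for E, 7 for F — E by 10–7.
E vs G: E preferred on 3 ballots; G wins 14–3.
F vs G: F preferred on 3+1 = 4 ballots; G wins 13–4.
G defeats every rival head-to-head and is the Condorcet winner.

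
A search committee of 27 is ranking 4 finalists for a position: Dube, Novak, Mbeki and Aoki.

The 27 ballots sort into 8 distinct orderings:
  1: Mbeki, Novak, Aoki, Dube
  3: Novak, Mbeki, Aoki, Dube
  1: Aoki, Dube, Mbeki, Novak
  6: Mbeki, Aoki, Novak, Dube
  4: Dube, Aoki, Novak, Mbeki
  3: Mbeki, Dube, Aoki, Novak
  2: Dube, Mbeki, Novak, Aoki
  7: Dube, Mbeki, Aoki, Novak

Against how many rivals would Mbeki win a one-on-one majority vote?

2

Mbeki against each rival (27 committee members):
Mbeki–Dube: Dube 14–13.
Mbeki vs Novak: Mbeki preferred on 1+1+6+3+2+7 = 20 ballots; Mbeki wins 20–7.
Mbeki vs Aoki: 22 to 5, Mbeki.
Mbeki beats Novak, Aoki; loses to Dube — 2 pairwise wins.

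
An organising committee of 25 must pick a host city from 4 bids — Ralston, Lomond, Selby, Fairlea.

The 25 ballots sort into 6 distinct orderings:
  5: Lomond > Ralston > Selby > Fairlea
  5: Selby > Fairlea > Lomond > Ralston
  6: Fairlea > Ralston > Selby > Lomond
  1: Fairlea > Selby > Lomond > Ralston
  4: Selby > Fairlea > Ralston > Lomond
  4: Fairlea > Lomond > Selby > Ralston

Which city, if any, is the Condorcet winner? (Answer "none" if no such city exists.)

Head-to-head results (25 organisers):
Ralston vs Lomond: Lomond wins 15–10.
Ralston vs Selby: Selby, 14–11.
Ralston vs Fairlea: Fairlea, 20–5.
Lomond–Selby: Selby 16–9.
Lomond vs Fairlea: Fairlea wins 20–5.
Selby vs Fairlea: Selby, 14–11.
Selby beats each of Ralston, Lomond, Fairlea — Selby is the Condorcet winner.

Selby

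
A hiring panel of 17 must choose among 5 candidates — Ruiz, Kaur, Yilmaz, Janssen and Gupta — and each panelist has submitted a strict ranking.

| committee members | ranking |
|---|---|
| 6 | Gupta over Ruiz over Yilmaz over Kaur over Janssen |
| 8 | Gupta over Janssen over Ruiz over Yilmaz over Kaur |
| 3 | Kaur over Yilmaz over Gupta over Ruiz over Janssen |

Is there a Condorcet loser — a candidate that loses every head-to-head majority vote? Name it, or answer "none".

Pairwise majorities:
Ruiz vs Kaur: Ruiz wins 14–3.
Ruiz vs Yilmaz: 14 to 3, Ruiz.
Ruiz vs Janssen: 6+3 = 9 for Ruiz, 8 for Janssen — Ruiz by 9–8.
Ruiz vs Gupta: Gupta, 17–0.
Kaur–Yilmaz: Yilmaz 14–3.
Kaur–Janssen: Kaur 9–8.
Kaur vs Gupta: Kaur preferred on 3 ballots; Gupta wins 14–3.
Yilmaz vs Janssen: 9 to 8, Yilmaz.
Yilmaz vs Gupta: 3 to 14, Gupta.
Janssen vs Gupta: 0 for Janssen, 17 for Gupta — Gupta by 17–0.
Only Janssen has no wins; Janssen is the Condorcet loser.

Janssen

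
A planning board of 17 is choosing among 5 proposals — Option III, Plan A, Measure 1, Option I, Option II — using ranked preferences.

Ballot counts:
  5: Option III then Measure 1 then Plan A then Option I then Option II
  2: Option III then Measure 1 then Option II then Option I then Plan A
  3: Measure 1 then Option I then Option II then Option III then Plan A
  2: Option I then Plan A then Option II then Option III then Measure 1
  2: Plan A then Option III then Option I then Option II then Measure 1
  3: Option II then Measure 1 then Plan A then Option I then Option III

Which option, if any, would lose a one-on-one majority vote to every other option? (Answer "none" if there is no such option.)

Option II

Head-to-head results (17 council members):
Option III vs Plan A: Option III preferred on 5+2+3 = 10 ballots; Option III wins 10–7.
Option III vs Measure 1: Option III, 11–6.
Option III vs Option I: 9 to 8, Option III.
Option III vs Option II: 9 to 8, Option III.
Plan A vs Measure 1: Plan A is ranked higher on 2+2 = 4 ballots, Measure 1 on 13. Measure 1 wins 13–4.
Plan A vs Option I: Plan A, 10–7.
Plan A vs Option II: 5+2+2 = 9 for Plan A, 8 for Option II — Plan A by 9–8.
Measure 1–Option I: Measure 1 13–4.
Measure 1 vs Option II: 5+2+3 = 10 for Measure 1, 7 for Option II — Measure 1 by 10–7.
Option I vs Option II: Option I, 12–5.
Only Option II has no wins; Option II is the Condorcet loser.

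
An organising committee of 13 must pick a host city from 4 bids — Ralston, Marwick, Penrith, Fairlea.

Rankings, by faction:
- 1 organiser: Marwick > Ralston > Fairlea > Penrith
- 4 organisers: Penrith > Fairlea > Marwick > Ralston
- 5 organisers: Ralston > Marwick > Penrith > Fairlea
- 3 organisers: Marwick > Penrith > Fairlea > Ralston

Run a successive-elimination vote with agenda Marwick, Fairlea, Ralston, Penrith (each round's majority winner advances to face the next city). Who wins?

Marwick

Round 1: Marwick vs Fairlea — 9–4, Marwick advances.
Round 2: Marwick vs Ralston — 8–5, Marwick advances.
Round 3: Marwick vs Penrith — 9–4, Marwick advances.
Marwick survives the agenda.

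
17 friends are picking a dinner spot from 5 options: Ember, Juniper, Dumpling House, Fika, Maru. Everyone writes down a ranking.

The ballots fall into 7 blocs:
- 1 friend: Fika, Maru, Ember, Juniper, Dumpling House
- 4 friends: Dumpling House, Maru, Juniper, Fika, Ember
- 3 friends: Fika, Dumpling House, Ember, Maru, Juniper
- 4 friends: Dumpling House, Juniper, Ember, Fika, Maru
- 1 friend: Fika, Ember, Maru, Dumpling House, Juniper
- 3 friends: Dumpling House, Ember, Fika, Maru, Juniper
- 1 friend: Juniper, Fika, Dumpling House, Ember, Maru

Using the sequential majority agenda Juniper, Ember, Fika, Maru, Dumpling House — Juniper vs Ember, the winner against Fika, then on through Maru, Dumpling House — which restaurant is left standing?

Dumpling House

Round 1: Juniper vs Ember — 9–8, Juniper advances.
Round 2: Juniper vs Fika — 9–8, Juniper advances.
Round 3: Juniper vs Maru — 5–12, Maru advances.
Round 4: Maru vs Dumpling House — 2–15, Dumpling House advances.
The agenda winner is Dumpling House.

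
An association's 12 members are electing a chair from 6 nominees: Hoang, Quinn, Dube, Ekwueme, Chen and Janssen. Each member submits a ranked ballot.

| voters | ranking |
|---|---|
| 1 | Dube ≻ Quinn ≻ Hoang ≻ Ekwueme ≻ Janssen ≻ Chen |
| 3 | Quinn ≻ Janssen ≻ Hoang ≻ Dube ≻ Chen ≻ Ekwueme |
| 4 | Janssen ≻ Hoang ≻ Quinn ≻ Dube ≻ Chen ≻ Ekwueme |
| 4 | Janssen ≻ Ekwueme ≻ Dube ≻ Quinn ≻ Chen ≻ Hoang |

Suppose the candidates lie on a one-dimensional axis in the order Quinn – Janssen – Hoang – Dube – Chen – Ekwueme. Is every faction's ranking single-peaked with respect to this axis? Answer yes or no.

no

Axis positions: Quinn=1, Janssen=2, Hoang=3, Dube=4, Chen=5, Ekwueme=6.
Faction 1: ranking walks positions 4-1-3-6-2-5; Quinn is ranked above Hoang even though Hoang lies between Quinn and the peak Dube on the axis — preferences dip and rise again. Not single-peaked.
Faction 2 (peak Quinn at position 1): ranking walks positions 1-2-3-4-5-6, expanding outward from the peak — single-peaked.
Faction 3 (peak Janssen at position 2): ranking walks positions 2-3-1-4-5-6, expanding outward from the peak — single-peaked.
Faction 4: ranking walks positions 2-6-4-1-5-3; Ekwueme is ranked above Hoang even though Hoang lies between Ekwueme and the peak Janssen on the axis — preferences dip and rise again. Not single-peaked.
Faction 1 violates single-peakedness, so the profile is not single-peaked on this axis.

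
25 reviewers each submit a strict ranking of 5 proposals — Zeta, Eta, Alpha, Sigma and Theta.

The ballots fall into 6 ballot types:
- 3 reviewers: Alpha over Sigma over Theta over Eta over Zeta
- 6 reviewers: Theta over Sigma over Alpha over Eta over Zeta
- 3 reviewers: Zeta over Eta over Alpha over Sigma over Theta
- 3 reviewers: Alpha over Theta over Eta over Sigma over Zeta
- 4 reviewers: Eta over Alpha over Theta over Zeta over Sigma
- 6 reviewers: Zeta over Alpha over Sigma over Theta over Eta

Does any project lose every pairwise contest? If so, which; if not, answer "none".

none

Head-to-head results (25 reviewers):
Zeta vs Eta: 9 to 16, Eta.
Zeta vs Alpha: Zeta is ranked higher on 3+6 = 9 ballots, Alpha on 16. Alpha wins 16–9.
Zeta vs Sigma: Zeta wins 13–12.
Zeta vs Theta: 9 to 16, Theta.
Eta vs Alpha: Eta is ranked higher on 3+4 = 7 ballots, Alpha on 18. Alpha wins 18–7.
Eta vs Sigma: Sigma wins 15–10.
Eta vs Theta: 3+4 = 7 for Eta, 18 for Theta — Theta by 18–7.
Alpha vs Sigma: 3+3+3+4+6 = 19 for Alpha, 6 for Sigma — Alpha by 19–6.
Alpha vs Theta: Alpha is ranked higher on 3+3+3+4+6 = 19 ballots, Theta on 6. Alpha wins 19–6.
Sigma vs Theta: Sigma preferred on 3+3+6 = 12 ballots; Theta wins 13–12.
No project is winless: Zeta beats Sigma; Eta beats Zeta; Alpha beats Zeta; Sigma beats Eta; Theta beats Zeta. There is no Condorcet loser.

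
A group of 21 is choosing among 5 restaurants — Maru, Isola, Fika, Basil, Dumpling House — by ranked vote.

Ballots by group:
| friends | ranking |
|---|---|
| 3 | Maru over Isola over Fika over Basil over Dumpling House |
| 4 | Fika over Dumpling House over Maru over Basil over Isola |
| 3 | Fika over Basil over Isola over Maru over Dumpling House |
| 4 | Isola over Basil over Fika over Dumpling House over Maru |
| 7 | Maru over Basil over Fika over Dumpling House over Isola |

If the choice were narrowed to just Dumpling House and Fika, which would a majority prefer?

Fika

No ballot ranks Dumpling House above Fika: 0.
Ballots ranking Fika above Dumpling House: 21 − 0 = 21.
Fika wins the head-to-head 21–0.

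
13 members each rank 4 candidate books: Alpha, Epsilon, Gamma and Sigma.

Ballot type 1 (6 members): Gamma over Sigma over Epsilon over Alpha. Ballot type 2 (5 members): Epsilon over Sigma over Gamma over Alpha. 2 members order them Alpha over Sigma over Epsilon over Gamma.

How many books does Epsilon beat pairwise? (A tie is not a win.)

2

Epsilon against each rival (13 members):
Epsilon vs Alpha: Epsilon wins 11–2.
Epsilon vs Gamma: Epsilon, 7–6.
Epsilon vs Sigma: 5 for Epsilon, 8 for Sigma — Sigma by 8–5.
Epsilon beats Alpha, Gamma; loses to Sigma — 2 pairwise wins.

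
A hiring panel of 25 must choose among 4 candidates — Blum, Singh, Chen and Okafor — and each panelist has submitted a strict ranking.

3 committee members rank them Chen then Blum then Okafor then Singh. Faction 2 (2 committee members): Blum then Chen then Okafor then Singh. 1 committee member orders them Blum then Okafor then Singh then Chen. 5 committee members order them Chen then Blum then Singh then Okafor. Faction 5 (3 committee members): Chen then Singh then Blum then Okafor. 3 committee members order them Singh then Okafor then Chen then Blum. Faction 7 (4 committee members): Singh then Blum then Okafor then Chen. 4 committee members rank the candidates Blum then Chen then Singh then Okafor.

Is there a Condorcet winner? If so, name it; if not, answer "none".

Pairwise majorities:
Blum vs Singh: Blum preferred on 3+2+1+5+4 = 15 ballots; Blum wins 15–10.
Blum vs Chen: 2+1+4+4 = 11 for Blum, 14 for Chen — Chen by 14–11.
Blum vs Okafor: 22 for Blum, 3 for Okafor — Blum by 22–3.
Singh vs Chen: 8 to 17, Chen.
Singh vs Okafor: 5+3+3+4+4 = 19 for Singh, 6 for Okafor — Singh by 19–6.
Chen vs Okafor: Chen preferred on 3+2+5+3+4 = 17 ballots; Chen wins 17–8.
Chen defeats every rival head-to-head and is the Condorcet winner.

Chen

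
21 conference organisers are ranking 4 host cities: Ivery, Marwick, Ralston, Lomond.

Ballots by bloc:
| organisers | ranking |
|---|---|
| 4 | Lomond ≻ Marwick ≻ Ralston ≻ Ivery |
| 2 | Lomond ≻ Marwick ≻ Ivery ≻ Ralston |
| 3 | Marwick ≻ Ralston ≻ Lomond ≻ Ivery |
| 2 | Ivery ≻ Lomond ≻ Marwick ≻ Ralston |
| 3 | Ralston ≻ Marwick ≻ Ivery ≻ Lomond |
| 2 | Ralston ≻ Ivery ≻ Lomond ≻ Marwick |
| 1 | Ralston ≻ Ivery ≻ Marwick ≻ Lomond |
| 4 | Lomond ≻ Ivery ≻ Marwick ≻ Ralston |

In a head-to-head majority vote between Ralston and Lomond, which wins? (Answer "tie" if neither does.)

Ballots ranking Ralston above Lomond: 3 + 3 + 2 + 1 = 9.
Ballots ranking Lomond above Ralston: 21 − 9 = 12.
Lomond wins the head-to-head 12–9.

Lomond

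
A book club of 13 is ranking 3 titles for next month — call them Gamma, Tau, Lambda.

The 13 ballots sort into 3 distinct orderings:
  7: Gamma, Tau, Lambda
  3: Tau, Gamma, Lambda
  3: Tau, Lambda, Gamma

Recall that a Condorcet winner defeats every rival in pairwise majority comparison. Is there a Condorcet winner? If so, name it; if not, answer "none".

Check each pair by majority over 13 ballots:
Gamma vs Tau: 7 for Gamma, 6 for Tau — Gamma by 7–6.
Gamma vs Lambda: Gamma, 10–3.
Tau vs Lambda: Tau wins 13–0.
Gamma wins every pairwise contest, so Gamma is the Condorcet winner.

Gamma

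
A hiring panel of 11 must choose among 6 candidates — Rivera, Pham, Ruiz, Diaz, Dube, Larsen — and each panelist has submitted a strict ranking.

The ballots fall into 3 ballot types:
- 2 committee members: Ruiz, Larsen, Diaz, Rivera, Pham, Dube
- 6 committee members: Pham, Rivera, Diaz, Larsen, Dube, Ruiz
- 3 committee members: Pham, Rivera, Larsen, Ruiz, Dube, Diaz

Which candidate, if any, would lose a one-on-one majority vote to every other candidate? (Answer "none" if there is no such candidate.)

Head-to-head results (11 committee members):
Rivera–Pham: Pham 9–2.
Rivera–Ruiz: Rivera 9–2.
Rivera vs Diaz: Rivera is ranked higher on 6+3 = 9 ballots, Diaz on 2. Rivera wins 9–2.
Rivera vs Dube: Rivera wins 11–0.
Rivera vs Larsen: Rivera, 9–2.
Pham vs Ruiz: Pham wins 9–2.
Pham vs Diaz: Pham wins 9–2.
Pham–Dube: Pham 11–0.
Pham vs Larsen: 9 to 2, Pham.
Ruiz vs Diaz: 2+3 = 5 for Ruiz, 6 for Diaz — Diaz by 6–5.
Ruiz–Dube: Dube 6–5.
Ruiz vs Larsen: 2 to 9, Larsen.
Diaz–Dube: Diaz 8–3.
Diaz vs Larsen: Diaz, 6–5.
Dube vs Larsen: Larsen wins 11–0.
Ruiz loses to every other candidate — it is the Condorcet loser.

Ruiz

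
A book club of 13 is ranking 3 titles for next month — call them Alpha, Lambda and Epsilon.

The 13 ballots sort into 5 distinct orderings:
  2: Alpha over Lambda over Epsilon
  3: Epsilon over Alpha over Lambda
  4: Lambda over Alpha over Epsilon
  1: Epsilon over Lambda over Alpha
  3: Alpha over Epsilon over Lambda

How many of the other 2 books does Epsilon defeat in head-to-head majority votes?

1

Epsilon against each rival (13 members):
Epsilon vs Alpha: Epsilon preferred on 3+1 = 4 ballots; Alpha wins 9–4.
Epsilon vs Lambda: Epsilon, 7–6.
Epsilon beats Lambda; loses to Alpha — 1 pairwise win.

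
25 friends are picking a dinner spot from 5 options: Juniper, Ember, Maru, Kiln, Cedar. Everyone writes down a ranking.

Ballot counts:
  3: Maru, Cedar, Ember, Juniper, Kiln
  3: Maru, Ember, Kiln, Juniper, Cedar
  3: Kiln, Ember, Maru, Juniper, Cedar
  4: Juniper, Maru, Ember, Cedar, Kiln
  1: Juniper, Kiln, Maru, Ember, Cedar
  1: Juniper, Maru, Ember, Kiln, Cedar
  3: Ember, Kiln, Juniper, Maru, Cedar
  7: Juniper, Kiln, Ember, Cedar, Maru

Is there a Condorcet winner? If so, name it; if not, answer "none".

Pairwise majorities:
Juniper vs Ember: Juniper wins 13–12.
Juniper vs Maru: Juniper wins 16–9.
Juniper–Kiln: Juniper 16–9.
Juniper vs Cedar: Juniper wins 22–3.
Ember vs Maru: Ember wins 13–12.
Ember vs Kiln: Ember wins 14–11.
Ember vs Cedar: Ember wins 22–3.
Maru vs Kiln: Kiln wins 14–11.
Maru vs Cedar: Maru wins 18–7.
Kiln vs Cedar: Kiln wins 18–7.
Only Juniper has no losses; Juniper is the Condorcet winner.

Juniper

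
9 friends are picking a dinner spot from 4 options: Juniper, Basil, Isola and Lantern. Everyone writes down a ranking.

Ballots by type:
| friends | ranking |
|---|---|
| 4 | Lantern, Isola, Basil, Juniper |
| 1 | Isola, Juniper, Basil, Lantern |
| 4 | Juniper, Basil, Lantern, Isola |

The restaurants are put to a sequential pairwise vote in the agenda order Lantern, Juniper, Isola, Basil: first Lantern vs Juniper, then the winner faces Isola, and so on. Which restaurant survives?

Round 1: Lantern vs Juniper — 4–5, Juniper advances.
Round 2: Juniper vs Isola — 4–5, Isola advances.
Round 3: Isola vs Basil — 5–4, Isola advances.
Isola survives the agenda.

Isola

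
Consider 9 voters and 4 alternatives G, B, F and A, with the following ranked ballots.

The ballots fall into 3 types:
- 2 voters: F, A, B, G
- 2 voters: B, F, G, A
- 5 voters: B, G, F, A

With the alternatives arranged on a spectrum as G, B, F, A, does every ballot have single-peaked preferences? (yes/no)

yes

Axis positions: G=1, B=2, F=3, A=4.
Type 1 (peak F at position 3): ranking walks positions 3-4-2-1, expanding outward from the peak — single-peaked.
Type 2 (peak B at position 2): ranking walks positions 2-3-1-4, expanding outward from the peak — single-peaked.
Type 3 (peak B at position 2): ranking walks positions 2-1-3-4, expanding outward from the peak — single-peaked.
Every ranking is single-peaked on this axis.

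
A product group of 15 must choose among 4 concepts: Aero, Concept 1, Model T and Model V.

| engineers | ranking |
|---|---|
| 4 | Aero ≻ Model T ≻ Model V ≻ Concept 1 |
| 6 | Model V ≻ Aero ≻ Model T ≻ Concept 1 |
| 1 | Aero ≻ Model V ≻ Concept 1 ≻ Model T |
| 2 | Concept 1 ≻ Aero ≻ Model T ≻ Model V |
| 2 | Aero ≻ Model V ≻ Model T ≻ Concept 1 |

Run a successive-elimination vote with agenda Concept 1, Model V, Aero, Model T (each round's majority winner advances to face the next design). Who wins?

Aero

Round 1: Concept 1 vs Model V — 2–13, Model V advances.
Round 2: Model V vs Aero — 6–9, Aero advances.
Round 3: Aero vs Model T — 15–0, Aero advances.
The agenda winner is Aero.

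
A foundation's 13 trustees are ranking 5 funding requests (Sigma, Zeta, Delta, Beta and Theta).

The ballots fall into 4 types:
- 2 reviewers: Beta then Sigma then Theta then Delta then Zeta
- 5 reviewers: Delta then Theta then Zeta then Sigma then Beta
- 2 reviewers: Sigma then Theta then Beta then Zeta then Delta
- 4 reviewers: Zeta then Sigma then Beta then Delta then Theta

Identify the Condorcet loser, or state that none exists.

none

Pairwise majorities:
Sigma vs Zeta: Zeta wins 9–4.
Sigma vs Delta: Sigma is ranked higher on 2+2+4 = 8 ballots, Delta on 5. Sigma wins 8–5.
Sigma vs Beta: 11 to 2, Sigma.
Sigma vs Theta: Sigma wins 8–5.
Zeta vs Delta: Zeta is ranked higher on 2+4 = 6 ballots, Delta on 7. Delta wins 7–6.
Zeta vs Beta: Zeta wins 9–4.
Zeta vs Theta: Zeta is ranked higher on 4 ballots, Theta on 9. Theta wins 9–4.
Delta vs Beta: Delta preferred on 5 ballots; Beta wins 8–5.
Delta vs Theta: Delta preferred on 5+4 = 9 ballots; Delta wins 9–4.
Beta vs Theta: Theta wins 7–6.
Each project has at least one pairwise win (Sigma beats Delta; Zeta beats Sigma; Delta beats Zeta; Beta beats Delta; Theta beats Zeta) — no Condorcet loser.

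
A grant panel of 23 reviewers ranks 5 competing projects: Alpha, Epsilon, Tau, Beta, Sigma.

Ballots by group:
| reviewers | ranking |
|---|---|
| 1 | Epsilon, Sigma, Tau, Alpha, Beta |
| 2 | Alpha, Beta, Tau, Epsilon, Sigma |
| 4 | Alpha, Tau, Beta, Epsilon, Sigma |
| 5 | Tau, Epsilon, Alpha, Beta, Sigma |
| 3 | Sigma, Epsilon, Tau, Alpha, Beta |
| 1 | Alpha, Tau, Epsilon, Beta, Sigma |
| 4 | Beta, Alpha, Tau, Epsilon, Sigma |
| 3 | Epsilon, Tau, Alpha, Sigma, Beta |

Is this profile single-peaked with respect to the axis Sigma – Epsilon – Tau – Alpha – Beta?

yes

Axis positions: Sigma=1, Epsilon=2, Tau=3, Alpha=4, Beta=5.
Group 1 (peak Epsilon at position 2): ranking walks positions 2-1-3-4-5, expanding outward from the peak — single-peaked.
Group 2 (peak Alpha at position 4): ranking walks positions 4-5-3-2-1, expanding outward from the peak — single-peaked.
Group 3 (peak Alpha at position 4): ranking walks positions 4-3-5-2-1, expanding outward from the peak — single-peaked.
Group 4 (peak Tau at position 3): ranking walks positions 3-2-4-5-1, expanding outward from the peak — single-peaked.
Group 5 (peak Sigma at position 1): ranking walks positions 1-2-3-4-5, expanding outward from the peak — single-peaked.
Group 6 (peak Alpha at position 4): ranking walks positions 4-3-2-5-1, expanding outward from the peak — single-peaked.
Group 7 (peak Beta at position 5): ranking walks positions 5-4-3-2-1, expanding outward from the peak — single-peaked.
Group 8 (peak Epsilon at position 2): ranking walks positions 2-3-4-1-5, expanding outward from the peak — single-peaked.
Every ranking is single-peaked on this axis.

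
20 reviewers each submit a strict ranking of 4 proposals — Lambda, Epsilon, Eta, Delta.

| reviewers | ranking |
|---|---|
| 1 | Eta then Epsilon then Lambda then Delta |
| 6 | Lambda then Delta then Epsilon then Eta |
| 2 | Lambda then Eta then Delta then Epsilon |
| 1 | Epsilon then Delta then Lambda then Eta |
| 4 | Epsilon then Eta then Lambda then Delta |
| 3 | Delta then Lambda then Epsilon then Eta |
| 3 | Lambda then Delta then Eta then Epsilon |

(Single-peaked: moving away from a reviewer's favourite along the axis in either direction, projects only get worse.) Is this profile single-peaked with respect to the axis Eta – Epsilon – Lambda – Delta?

no

Axis positions: Eta=1, Epsilon=2, Lambda=3, Delta=4.
Cluster 1 (peak Eta at position 1): ranking walks positions 1-2-3-4, expanding outward from the peak — single-peaked.
Cluster 2 (peak Lambda at position 3): ranking walks positions 3-4-2-1, expanding outward from the peak — single-peaked.
Cluster 3: ranking walks positions 3-1-4-2; Eta is ranked above Epsilon even though Epsilon lies between Eta and the peak Lambda on the axis — preferences dip and rise again. Not single-peaked.
Cluster 4: ranking walks positions 2-4-3-1; Delta is ranked above Lambda even though Lambda lies between Delta and the peak Epsilon on the axis — preferences dip and rise again. Not single-peaked.
Cluster 5 (peak Epsilon at position 2): ranking walks positions 2-1-3-4, expanding outward from the peak — single-peaked.
Cluster 6 (peak Delta at position 4): ranking walks positions 4-3-2-1, expanding outward from the peak — single-peaked.
Cluster 7: ranking walks positions 3-4-1-2; Eta is ranked above Epsilon even though Epsilon lies between Eta and the peak Lambda on the axis — preferences dip and rise again. Not single-peaked.
Cluster 3 violates single-peakedness, so the profile is not single-peaked on this axis.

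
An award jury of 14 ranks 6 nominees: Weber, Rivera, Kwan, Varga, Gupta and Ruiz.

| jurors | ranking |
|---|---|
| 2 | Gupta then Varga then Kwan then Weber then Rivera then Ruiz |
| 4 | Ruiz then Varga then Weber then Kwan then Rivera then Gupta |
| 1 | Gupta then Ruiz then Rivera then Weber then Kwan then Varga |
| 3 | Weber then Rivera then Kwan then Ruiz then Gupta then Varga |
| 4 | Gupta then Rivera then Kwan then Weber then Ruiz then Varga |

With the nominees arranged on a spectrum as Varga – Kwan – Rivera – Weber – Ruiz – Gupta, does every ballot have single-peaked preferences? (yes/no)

no

Axis positions: Varga=1, Kwan=2, Rivera=3, Weber=4, Ruiz=5, Gupta=6.
Bloc 1: ranking walks positions 6-1-2-4-3-5; Varga is ranked above Ruiz even though Ruiz lies between Varga and the peak Gupta on the axis — preferences dip and rise again. Not single-peaked.
Bloc 2: ranking walks positions 5-1-4-2-3-6; Varga is ranked above Weber even though Weber lies between Varga and the peak Ruiz on the axis — preferences dip and rise again. Not single-peaked.
Bloc 3: ranking walks positions 6-5-3-4-2-1; Rivera is ranked above Weber even though Weber lies between Rivera and the peak Gupta on the axis — preferences dip and rise again. Not single-peaked.
Bloc 4 (peak Weber at position 4): ranking walks positions 4-3-2-5-6-1, expanding outward from the peak — single-peaked.
Bloc 5: ranking walks positions 6-3-2-4-5-1; Rivera is ranked above Ruiz even though Ruiz lies between Rivera and the peak Gupta on the axis — preferences dip and rise again. Not single-peaked.
Bloc 1 violates single-peakedness, so the profile is not single-peaked on this axis.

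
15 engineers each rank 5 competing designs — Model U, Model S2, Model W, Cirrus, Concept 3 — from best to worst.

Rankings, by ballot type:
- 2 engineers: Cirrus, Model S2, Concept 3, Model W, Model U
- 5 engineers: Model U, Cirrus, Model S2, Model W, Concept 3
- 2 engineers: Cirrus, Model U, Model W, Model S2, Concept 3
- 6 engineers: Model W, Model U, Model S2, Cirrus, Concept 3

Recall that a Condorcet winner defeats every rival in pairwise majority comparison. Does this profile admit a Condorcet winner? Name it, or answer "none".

Check each pair by majority over 15 ballots:
Model U vs Model S2: Model U preferred on 5+2+6 = 13 ballots; Model U wins 13–2.
Model U–Model W: Model W 8–7.
Model U vs Cirrus: Model U wins 11–4.
Model U vs Concept 3: Model U, 13–2.
Model S2 vs Model W: 7 to 8, Model W.
Model S2 vs Cirrus: Model S2 preferred on 6 ballots; Cirrus wins 9–6.
Model S2 vs Concept 3: Model S2, 15–0.
Model W vs Cirrus: Cirrus, 9–6.
Model W vs Concept 3: Model W, 13–2.
Cirrus vs Concept 3: Cirrus preferred on 2+5+2+6 = 15 ballots; Cirrus wins 15–0.
Every design loses at least once (Model U loses to Model W; Model S2 loses to Model U; Model W loses to Cirrus; Cirrus loses to Model U; Concept 3 loses to Model U). The majority relation contains the cycle Model U > Cirrus > Model W > Model U, so there is no Condorcet winner.

none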